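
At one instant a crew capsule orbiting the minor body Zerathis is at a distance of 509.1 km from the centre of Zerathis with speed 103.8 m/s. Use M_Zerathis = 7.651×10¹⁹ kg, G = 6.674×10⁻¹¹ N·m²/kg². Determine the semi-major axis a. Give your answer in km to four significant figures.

μ = GM = 6.674×10⁻¹¹ × 7.651×10¹⁹ = 5.106×10⁹ m³/s².
r = 5.091×10⁵ m.
Specific orbital energy ε = v²/2 − μ/r = (103.8)²/2 − 5.106×10⁹/5.091×10⁵ = -4.643×10³ J/kg.
Since ε = −μ/(2a), a = −μ/(2ε) = 5.499×10⁵ m = 549.91 km.

a ≈ 549.9 km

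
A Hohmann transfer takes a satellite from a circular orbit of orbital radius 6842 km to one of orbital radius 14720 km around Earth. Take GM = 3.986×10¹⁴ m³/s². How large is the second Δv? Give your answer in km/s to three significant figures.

Δv ≈ 1.06 km/s

r₁ = 6842 km = 6.842×10⁶ m.
r₂ = 14720 km = 1.472×10⁷ m.
Transfer ellipse a_t = (r₁ + r₂)/2 = 1.078×10⁷ m.
At r₁: circular v_c1 = √(μ/r₁) = 7633 m/s; transfer-perigee v_p = √[μ(2/r₁ − 1/a_t)] = 8919 m/s.
At r₂: circular v_c2 = √(μ/r₂) = 5204 m/s; transfer-apogee v_a = √[μ(2/r₂ − 1/a_t)] = 4145 m/s.
Δv₂ = v_c2 − v_a = 1058 m/s.
= 1.058 km/s.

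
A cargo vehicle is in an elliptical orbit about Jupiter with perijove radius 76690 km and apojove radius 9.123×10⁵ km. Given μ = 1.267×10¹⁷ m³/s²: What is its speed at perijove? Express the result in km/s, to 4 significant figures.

v ≈ 55.21 km/s

Semi-major axis a = (r_p + r_a)/2 = 4.9450×10⁵ km = 4.945×10⁸ m.
Vis-viva: v² = μ(2/r − 1/a) = 1.267×10¹⁷ × (2.608×10⁻⁸ − 2.022×10⁻⁹) = 3.048×10⁹ m²/s².
v = 55210 m/s = 55.21 km/s.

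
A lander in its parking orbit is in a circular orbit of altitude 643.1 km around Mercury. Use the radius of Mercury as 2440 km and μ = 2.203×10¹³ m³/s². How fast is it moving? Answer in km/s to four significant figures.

r = 2440 + 643.1 = 3083.1 km = 3.0831×10⁶ m.
For a circular orbit v = √(μ/r) = √(2.203×10¹³ / 3.083×10⁶) = √(7.145×10⁶) = 2673 m/s.
That is 2.673 km/s.

v ≈ 2.673 km/s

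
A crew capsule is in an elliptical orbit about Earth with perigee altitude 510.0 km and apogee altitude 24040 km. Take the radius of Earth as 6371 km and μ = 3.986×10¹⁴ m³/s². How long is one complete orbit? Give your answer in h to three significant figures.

r_p = 6371 + 510.0 = 6881.0 km = 6.8810×10⁶ m.
r_a = 6371 + 24040 = 30411 km = 3.0411×10⁷ m.
Semi-major axis a = (r_p + r_a)/2 = (6881.0 + 30411)/2 = 18646 km = 1.865×10⁷ m.
By Kepler's third law T = 2π√(a³/μ) = 2π × 4.033×10³ = 2.534×10⁴ s.
= 7.039 h.

T ≈ 7.04 h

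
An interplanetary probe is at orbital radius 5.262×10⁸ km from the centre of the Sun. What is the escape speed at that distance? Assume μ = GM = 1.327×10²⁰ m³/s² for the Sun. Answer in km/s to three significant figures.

r = 5.262×10⁸ km = 5.262×10¹¹ m.
Escape speed v_esc = √(2μ/r) = √(2 × 1.327×10²⁰ / 5.262×10¹¹) = √(5.044×10⁸) = 22460 m/s.
= 22.46 km/s.

v_esc ≈ 22.5 km/s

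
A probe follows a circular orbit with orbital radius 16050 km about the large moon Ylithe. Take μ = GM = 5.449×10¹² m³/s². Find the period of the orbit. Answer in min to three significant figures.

T ≈ 2880 min

r = 16050 km = 1.605×10⁷ m.
Kepler's third law: T = 2π√(r³/μ) = 2π√((1.605×10⁷)³ / 5.449×10¹²).
r³/μ = 7.588×10⁸ s², so T = 2π × 2.755×10⁴ = 1.731×10⁵ s.
Converting: 1.731×10⁵ s ÷ 60.00 = 2885 min.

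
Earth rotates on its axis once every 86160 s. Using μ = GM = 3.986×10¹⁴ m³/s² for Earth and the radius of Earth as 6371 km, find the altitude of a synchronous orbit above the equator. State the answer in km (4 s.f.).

A synchronous orbit has period T, so by Kepler's third law a = (μT²/4π²)^(1/3).
μT²/4π² = 3.986×10¹⁴ × (8.616×10⁴)² / 39.48 = 7.495×10²² m³.
a = 4.216×10⁷ m = 42163 km.
Altitude h = a − R = 42163 − 6371 = 35792 km.

h_sync ≈ 35790 km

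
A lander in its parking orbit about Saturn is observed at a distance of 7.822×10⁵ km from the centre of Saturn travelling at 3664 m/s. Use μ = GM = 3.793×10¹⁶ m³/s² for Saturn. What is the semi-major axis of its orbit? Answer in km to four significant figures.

r = 7.822×10⁸ m.
Vis-viva rearranged: 1/a = 2/r − v²/μ = 2.557×10⁻⁹ − 3.539×10⁻¹⁰ = 2.203×10⁻⁹ m⁻¹.
a = 4.539×10⁸ m = 4.5394×10⁵ km.

a ≈ 4.539×10⁵ km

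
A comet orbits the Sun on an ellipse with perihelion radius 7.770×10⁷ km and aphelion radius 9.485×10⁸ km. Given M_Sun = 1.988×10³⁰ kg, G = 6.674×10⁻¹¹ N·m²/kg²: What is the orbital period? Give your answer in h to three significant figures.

T ≈ 55700 h

μ = GM = 6.674×10⁻¹¹ × 1.988×10³⁰ = 1.327×10²⁰ m³/s².
Semi-major axis a = (r_p + r_a)/2 = (7.7700×10⁷ + 9.4850×10⁸)/2 = 5.1310×10⁸ km = 5.131×10¹¹ m.
By Kepler's third law T = 2π√(a³/μ) = 2π × 3.191×10⁷ = 2.005×10⁸ s.
= 55690 h.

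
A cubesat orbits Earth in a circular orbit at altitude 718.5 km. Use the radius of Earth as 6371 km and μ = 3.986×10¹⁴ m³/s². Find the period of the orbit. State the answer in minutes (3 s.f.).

T ≈ 99.0 minutes

r = 6371 + 718.5 = 7089.5 km = 7.0895×10⁶ m.
Kepler's third law: T = 2π√(r³/μ) = 2π√((7.090×10⁶)³ / 3.986×10¹⁴).
r³/μ = 8.939×10⁵ s², so T = 2π × 9.455×10² = 5.941×10³ s.
Converting: 5.941×10³ s ÷ 60.00 = 99.01 minutes.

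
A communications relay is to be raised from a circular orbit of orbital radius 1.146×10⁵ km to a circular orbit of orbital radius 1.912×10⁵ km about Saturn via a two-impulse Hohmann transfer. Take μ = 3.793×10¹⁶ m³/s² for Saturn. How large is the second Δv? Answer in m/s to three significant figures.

Δv ≈ 1890 m/s

r₁ = 1.146×10⁵ km = 1.146×10⁸ m.
r₂ = 1.912×10⁵ km = 1.912×10⁸ m.
Transfer ellipse a_t = (r₁ + r₂)/2 = 1.529×10⁸ m.
At r₁: circular v_c1 = √(μ/r₁) = 18190 m/s; transfer-perikrone v_p = √[μ(2/r₁ − 1/a_t)] = 20340 m/s.
At r₂: circular v_c2 = √(μ/r₂) = 14080 m/s; transfer-apokrone v_a = √[μ(2/r₂ − 1/a_t)] = 12190 m/s.
Δv₂ = v_c2 − v_a = 1891 m/s.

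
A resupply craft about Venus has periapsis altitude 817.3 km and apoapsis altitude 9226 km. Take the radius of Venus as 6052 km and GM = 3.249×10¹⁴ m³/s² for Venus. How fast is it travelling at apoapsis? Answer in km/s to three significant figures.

r_p = 6052 + 817.3 = 6869.3 km = 6.8693×10⁶ m.
r_a = 6052 + 9226 = 15278 km = 1.5278×10⁷ m.
Semi-major axis a = (r_p + r_a)/2 = 11074 km = 1.107×10⁷ m.
Vis-viva: v² = μ(2/r − 1/a) = 3.249×10¹⁴ × (1.309×10⁻⁷ − 9.030×10⁻⁸) = 1.319×10⁷ m²/s².
v = 3632 m/s = 3.632 km/s.

v ≈ 3.63 km/s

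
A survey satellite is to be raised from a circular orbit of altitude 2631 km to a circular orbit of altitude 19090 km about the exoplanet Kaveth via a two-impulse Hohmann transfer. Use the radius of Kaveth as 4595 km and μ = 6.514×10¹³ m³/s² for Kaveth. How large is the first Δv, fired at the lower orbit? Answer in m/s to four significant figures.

Δv ≈ 714.4 m/s

r₁ = 4595 + 2631 = 7226.0 km = 7.2260×10⁶ m.
r₂ = 4595 + 19090 = 23685 km = 2.3685×10⁷ m.
Transfer ellipse a_t = (r₁ + r₂)/2 = 1.546×10⁷ m.
At r₁: circular v_c1 = √(μ/r₁) = 3002 m/s; transfer-periapsis v_p = √[μ(2/r₁ − 1/a_t)] = 3717 m/s.
Δv₁ = v_p − v_c1 = 714.4 m/s.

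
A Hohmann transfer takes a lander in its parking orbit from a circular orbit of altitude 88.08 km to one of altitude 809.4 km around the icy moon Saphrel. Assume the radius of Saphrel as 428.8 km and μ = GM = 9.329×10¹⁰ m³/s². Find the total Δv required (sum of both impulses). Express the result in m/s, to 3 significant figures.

r₁ = 428.8 + 88.08 = 516.88 km = 5.1688×10⁵ m.
r₂ = 428.8 + 809.4 = 1238.2 km = 1.2382×10⁶ m.
Transfer ellipse a_t = (r₁ + r₂)/2 = 8.775×10⁵ m.
At r₁: circular v_c1 = √(μ/r₁) = 424.8 m/s; transfer-periapsis v_p = √[μ(2/r₁ − 1/a_t)] = 504.6 m/s.
Δv₁ = v_p − v_c1 = 79.81 m/s.
At r₂: circular v_c2 = √(μ/r₂) = 274.5 m/s; transfer-apoapsis v_a = √[μ(2/r₂ − 1/a_t)] = 210.7 m/s.
Δv₂ = v_c2 − v_a = 63.83 m/s.
Total Δv = Δv₁ + Δv₂ = 143.6 m/s.

Δv_total ≈ 144 m/s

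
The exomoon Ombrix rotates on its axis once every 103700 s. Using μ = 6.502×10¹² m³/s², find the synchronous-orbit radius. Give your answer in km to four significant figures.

A synchronous orbit has period T, so by Kepler's third law a = (μT²/4π²)^(1/3).
μT²/4π² = 6.502×10¹² × (1.037×10⁵)² / 39.48 = 1.771×10²¹ m³.
a = 1.210×10⁷ m = 12099 km.

r_sync ≈ 12100 km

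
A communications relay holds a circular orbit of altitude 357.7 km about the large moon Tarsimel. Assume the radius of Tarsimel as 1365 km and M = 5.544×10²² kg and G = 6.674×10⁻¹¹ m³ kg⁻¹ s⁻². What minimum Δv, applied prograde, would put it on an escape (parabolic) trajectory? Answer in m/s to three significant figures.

Δv ≈ 607 m/s

μ = GM = 6.674×10⁻¹¹ × 5.544×10²² = 3.700×10¹² m³/s².
r = 1365 + 357.7 = 1722.7 km = 1.7227×10⁶ m.
Circular speed v_c = √(μ/r) = 1466 m/s.
Escape speed v_esc = √(2μ/r) = √2 × v_c = 2073 m/s.
Δv = v_esc − v_c = 607.0 m/s.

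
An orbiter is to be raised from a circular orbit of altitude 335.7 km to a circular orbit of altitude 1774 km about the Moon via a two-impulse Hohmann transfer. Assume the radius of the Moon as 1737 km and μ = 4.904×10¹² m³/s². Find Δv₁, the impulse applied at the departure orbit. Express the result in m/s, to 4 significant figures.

r₁ = 1737 + 335.7 = 2072.7 km = 2.0727×10⁶ m.
r₂ = 1737 + 1774 = 3511.0 km = 3.5110×10⁶ m.
Transfer ellipse a_t = (r₁ + r₂)/2 = 2.792×10⁶ m.
At r₁: circular v_c1 = √(μ/r₁) = 1538 m/s; transfer-perilune v_p = √[μ(2/r₁ − 1/a_t)] = 1725 m/s.
Δv₁ = v_p − v_c1 = 186.8 m/s.

Δv ≈ 186.8 m/s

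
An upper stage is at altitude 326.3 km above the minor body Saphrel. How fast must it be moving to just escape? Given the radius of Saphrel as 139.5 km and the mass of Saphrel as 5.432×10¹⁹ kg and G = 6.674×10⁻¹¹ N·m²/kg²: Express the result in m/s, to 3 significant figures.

μ = GM = 6.674×10⁻¹¹ × 5.432×10¹⁹ = 3.625×10⁹ m³/s².
r = 139.5 + 326.3 = 465.80 km = 4.6580×10⁵ m.
Escape speed v_esc = √(2μ/r) = √(2 × 3.625×10⁹ / 4.658×10⁵) = √(1.557×10⁴) = 124.8 m/s.

v_esc ≈ 125 m/s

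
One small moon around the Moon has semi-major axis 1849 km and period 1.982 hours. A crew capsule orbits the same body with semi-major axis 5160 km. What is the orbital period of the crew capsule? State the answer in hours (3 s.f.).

Kepler's third law: T² ∝ a³, so T₂ = T₁ (a₂/a₁)^(3/2).
a₂/a₁ = 2.791, (a₂/a₁)^(3/2) = 4.662.
T₂ = 1.982 × 4.662 = 9.240 hours.

T₂ ≈ 9.24 hours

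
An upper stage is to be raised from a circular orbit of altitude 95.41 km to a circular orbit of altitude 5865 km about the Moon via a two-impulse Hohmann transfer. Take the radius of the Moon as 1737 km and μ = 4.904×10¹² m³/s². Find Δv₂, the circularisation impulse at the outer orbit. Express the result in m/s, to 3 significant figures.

Δv ≈ 303 m/s

r₁ = 1737 + 95.41 = 1832.4 km = 1.8324×10⁶ m.
r₂ = 1737 + 5865 = 7602.0 km = 7.6020×10⁶ m.
Transfer ellipse a_t = (r₁ + r₂)/2 = 4.717×10⁶ m.
At r₁: circular v_c1 = √(μ/r₁) = 1636 m/s; transfer-perilune v_p = √[μ(2/r₁ − 1/a_t)] = 2077 m/s.
At r₂: circular v_c2 = √(μ/r₂) = 803.2 m/s; transfer-apolune v_a = √[μ(2/r₂ − 1/a_t)] = 500.6 m/s.
Δv₂ = v_c2 − v_a = 302.6 m/s.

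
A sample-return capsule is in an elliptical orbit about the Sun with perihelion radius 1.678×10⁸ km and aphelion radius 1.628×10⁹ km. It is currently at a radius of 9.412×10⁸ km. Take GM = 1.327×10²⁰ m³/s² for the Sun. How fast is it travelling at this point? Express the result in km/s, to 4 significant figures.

v ≈ 11.58 km/s

Semi-major axis a = (r_p + r_a)/2 = 8.9790×10⁸ km = 8.979×10¹¹ m.
Vis-viva: v² = μ(2/r − 1/a) = 1.327×10²⁰ × (2.125×10⁻¹² − 1.114×10⁻¹²) = 1.342×10⁸ m²/s².
v = 11580 m/s = 11.58 km/s.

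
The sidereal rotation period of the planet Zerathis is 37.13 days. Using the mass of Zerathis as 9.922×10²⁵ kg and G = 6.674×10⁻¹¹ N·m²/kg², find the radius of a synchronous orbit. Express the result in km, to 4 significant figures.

μ = GM = 6.674×10⁻¹¹ × 9.922×10²⁵ = 6.622×10¹⁵ m³/s².
T = 37.13 days = 3.208×10⁶ s.
A synchronous orbit has period T, so by Kepler's third law a = (μT²/4π²)^(1/3).
μT²/4π² = 6.622×10¹⁵ × (3.208×10⁶)² / 39.48 = 1.726×10²⁷ m³.
a = 1.200×10⁹ m = 1.1996×10⁶ km.

r_sync ≈ 1.200×10⁶ km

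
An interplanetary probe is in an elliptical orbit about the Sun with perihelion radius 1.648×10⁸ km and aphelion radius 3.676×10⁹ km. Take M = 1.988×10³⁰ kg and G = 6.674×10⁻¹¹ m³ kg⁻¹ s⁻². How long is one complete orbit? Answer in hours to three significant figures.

T ≈ 403000 hours

μ = GM = 6.674×10⁻¹¹ × 1.988×10³⁰ = 1.327×10²⁰ m³/s².
Semi-major axis a = (r_p + r_a)/2 = (1.6480×10⁸ + 3.6760×10⁹)/2 = 1.9204×10⁹ km = 1.920×10¹² m.
By Kepler's third law T = 2π√(a³/μ) = 2π × 2.310×10⁸ = 1.452×10⁹ s.
= 4.032×10⁵ hours.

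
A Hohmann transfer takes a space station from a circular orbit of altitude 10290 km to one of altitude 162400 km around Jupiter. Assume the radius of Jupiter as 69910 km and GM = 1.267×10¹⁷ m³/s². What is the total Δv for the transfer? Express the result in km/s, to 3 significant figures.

r₁ = 69910 + 10290 = 80200 km = 8.0200×10⁷ m.
r₂ = 69910 + 162400 = 232310 km = 2.3231×10⁸ m.
Transfer ellipse a_t = (r₁ + r₂)/2 = 1.563×10⁸ m.
At r₁: circular v_c1 = √(μ/r₁) = 39750 m/s; transfer-perijove v_p = √[μ(2/r₁ − 1/a_t)] = 48460 m/s.
Δv₁ = v_p − v_c1 = 8717 m/s.
At r₂: circular v_c2 = √(μ/r₂) = 23350 m/s; transfer-apojove v_a = √[μ(2/r₂ − 1/a_t)] = 16730 m/s.
Δv₂ = v_c2 − v_a = 6623 m/s.
Total Δv = Δv₁ + Δv₂ = 15340 m/s = 15.34 km/s.

Δv_total ≈ 15.3 km/s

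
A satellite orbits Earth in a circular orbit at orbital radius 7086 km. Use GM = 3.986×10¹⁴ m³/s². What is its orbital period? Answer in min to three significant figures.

T ≈ 98.9 min

r = 7086 km = 7.086×10⁶ m.
Kepler's third law: T = 2π√(r³/μ) = 2π√((7.086×10⁶)³ / 3.986×10¹⁴).
r³/μ = 8.926×10⁵ s², so T = 2π × 9.448×10² = 5.936×10³ s.
Converting: 5.936×10³ s ÷ 60.00 = 98.94 min.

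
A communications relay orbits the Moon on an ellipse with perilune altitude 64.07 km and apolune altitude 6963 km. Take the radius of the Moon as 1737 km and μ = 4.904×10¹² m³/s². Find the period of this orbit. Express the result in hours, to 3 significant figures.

T ≈ 9.48 hours

r_p = 1737 + 64.07 = 1801.1 km = 1.8011×10⁶ m.
r_a = 1737 + 6963 = 8700.0 km = 8.7000×10⁶ m.
Semi-major axis a = (r_p + r_a)/2 = (1801.1 + 8700.0)/2 = 5250.5 km = 5.251×10⁶ m.
By Kepler's third law T = 2π√(a³/μ) = 2π × 5.433×10³ = 3.414×10⁴ s.
= 9.482 hours.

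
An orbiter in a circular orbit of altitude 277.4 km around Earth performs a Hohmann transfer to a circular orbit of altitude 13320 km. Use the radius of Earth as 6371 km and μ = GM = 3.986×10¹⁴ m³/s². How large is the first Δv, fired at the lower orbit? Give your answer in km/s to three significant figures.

r₁ = 6371 + 277.4 = 6648.4 km = 6.6484×10⁶ m.
r₂ = 6371 + 13320 = 19691 km = 1.9691×10⁷ m.
Transfer ellipse a_t = (r₁ + r₂)/2 = 1.317×10⁷ m.
At r₁: circular v_c1 = √(μ/r₁) = 7743 m/s; transfer-perigee v_p = √[μ(2/r₁ − 1/a_t)] = 9468 m/s.
Δv₁ = v_p − v_c1 = 1725 m/s.
= 1.725 km/s.

Δv ≈ 1.72 km/s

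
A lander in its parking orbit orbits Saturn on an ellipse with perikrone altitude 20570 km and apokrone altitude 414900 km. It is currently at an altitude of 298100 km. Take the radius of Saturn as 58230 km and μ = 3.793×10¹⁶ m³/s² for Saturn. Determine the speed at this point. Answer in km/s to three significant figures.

r_p = 58230 + 20570 = 78800 km = 7.8800×10⁷ m.
r_a = 58230 + 414900 = 473130 km = 4.7313×10⁸ m.
r = 58230 + 298100 = 3.5633×10⁵ km = 3.563×10⁸ m.
Semi-major axis a = (r_p + r_a)/2 = 2.7596×10⁵ km = 2.760×10⁸ m.
Vis-viva: v² = μ(2/r − 1/a) = 3.793×10¹⁶ × (5.613×10⁻⁹ − 3.624×10⁻⁹) = 7.545×10⁷ m²/s².
v = 8686 m/s = 8.686 km/s.

v ≈ 8.69 km/s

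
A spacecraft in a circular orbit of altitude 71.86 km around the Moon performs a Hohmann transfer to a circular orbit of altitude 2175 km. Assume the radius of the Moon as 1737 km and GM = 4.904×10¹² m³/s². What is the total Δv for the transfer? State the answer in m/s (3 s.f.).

r₁ = 1737 + 71.86 = 1808.9 km = 1.8089×10⁶ m.
r₂ = 1737 + 2175 = 3912.0 km = 3.9120×10⁶ m.
Transfer ellipse a_t = (r₁ + r₂)/2 = 2.860×10⁶ m.
At r₁: circular v_c1 = √(μ/r₁) = 1647 m/s; transfer-perilune v_p = √[μ(2/r₁ − 1/a_t)] = 1926 m/s.
Δv₁ = v_p − v_c1 = 279.0 m/s.
At r₂: circular v_c2 = √(μ/r₂) = 1120 m/s; transfer-apolune v_a = √[μ(2/r₂ − 1/a_t)] = 890.4 m/s.
Δv₂ = v_c2 − v_a = 229.3 m/s.
Total Δv = Δv₁ + Δv₂ = 508.3 m/s.

Δv_total ≈ 508 m/s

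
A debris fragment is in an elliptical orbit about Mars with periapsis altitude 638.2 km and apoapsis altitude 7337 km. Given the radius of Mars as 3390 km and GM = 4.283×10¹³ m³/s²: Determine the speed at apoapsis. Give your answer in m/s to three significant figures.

v ≈ 1480 m/s

r_p = 3390 + 638.2 = 4028.2 km = 4.0282×10⁶ m.
r_a = 3390 + 7337 = 10727 km = 1.0727×10⁷ m.
Semi-major axis a = (r_p + r_a)/2 = 7377.6 km = 7.378×10⁶ m.
Vis-viva: v² = μ(2/r − 1/a) = 4.283×10¹³ × (1.864×10⁻⁷ − 1.355×10⁻⁷) = 2.180×10⁶ m²/s².
v = 1476 m/s.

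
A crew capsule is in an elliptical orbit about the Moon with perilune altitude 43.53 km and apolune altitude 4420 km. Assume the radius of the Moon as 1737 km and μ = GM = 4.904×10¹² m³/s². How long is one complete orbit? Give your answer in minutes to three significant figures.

T ≈ 374 minutes

r_p = 1737 + 43.53 = 1780.5 km = 1.7805×10⁶ m.
r_a = 1737 + 4420 = 6157.0 km = 6.1570×10⁶ m.
Semi-major axis a = (r_p + r_a)/2 = (1780.5 + 6157.0)/2 = 3968.8 km = 3.969×10⁶ m.
By Kepler's third law T = 2π√(a³/μ) = 2π × 3.570×10³ = 2.243×10⁴ s.
= 373.9 minutes.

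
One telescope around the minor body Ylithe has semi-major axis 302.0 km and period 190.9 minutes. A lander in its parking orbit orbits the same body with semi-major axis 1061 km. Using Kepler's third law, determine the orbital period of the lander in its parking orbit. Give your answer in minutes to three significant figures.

T₂ ≈ 1260 minutes

Kepler's third law: T² ∝ a³, so T₂ = T₁ (a₂/a₁)^(3/2).
a₂/a₁ = 3.513, (a₂/a₁)^(3/2) = 6.585.
T₂ = 190.9 × 6.585 = 1257 minutes.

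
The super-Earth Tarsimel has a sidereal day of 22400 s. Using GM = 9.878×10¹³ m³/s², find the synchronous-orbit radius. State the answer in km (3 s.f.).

r_sync ≈ 10800 km

A synchronous orbit has period T, so by Kepler's third law a = (μT²/4π²)^(1/3).
μT²/4π² = 9.878×10¹³ × (2.240×10⁴)² / 39.48 = 1.255×10²¹ m³.
a = 1.079×10⁷ m = 10788 km.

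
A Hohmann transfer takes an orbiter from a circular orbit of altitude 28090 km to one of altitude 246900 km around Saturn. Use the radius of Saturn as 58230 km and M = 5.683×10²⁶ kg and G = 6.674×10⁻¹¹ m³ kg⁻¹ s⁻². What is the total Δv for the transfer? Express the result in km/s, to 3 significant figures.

Δv_total ≈ 8.96 km/s

μ = GM = 6.674×10⁻¹¹ × 5.683×10²⁶ = 3.793×10¹⁶ m³/s².
r₁ = 58230 + 28090 = 86320 km = 8.6320×10⁷ m.
r₂ = 58230 + 246900 = 305130 km = 3.0513×10⁸ m.
Transfer ellipse a_t = (r₁ + r₂)/2 = 1.957×10⁸ m.
At r₁: circular v_c1 = √(μ/r₁) = 20960 m/s; transfer-perikrone v_p = √[μ(2/r₁ − 1/a_t)] = 26170 m/s.
Δv₁ = v_p − v_c1 = 5211 m/s.
At r₂: circular v_c2 = √(μ/r₂) = 11150 m/s; transfer-apokrone v_a = √[μ(2/r₂ − 1/a_t)] = 7404 m/s.
Δv₂ = v_c2 − v_a = 3745 m/s.
Total Δv = Δv₁ + Δv₂ = 8956 m/s = 8.956 km/s.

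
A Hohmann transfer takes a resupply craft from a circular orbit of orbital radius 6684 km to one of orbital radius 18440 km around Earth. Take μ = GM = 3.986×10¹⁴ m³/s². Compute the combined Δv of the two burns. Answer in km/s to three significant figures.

r₁ = 6684 km = 6.684×10⁶ m.
r₂ = 18440 km = 1.844×10⁷ m.
Transfer ellipse a_t = (r₁ + r₂)/2 = 1.256×10⁷ m.
At r₁: circular v_c1 = √(μ/r₁) = 7722 m/s; transfer-perigee v_p = √[μ(2/r₁ − 1/a_t)] = 9356 m/s.
Δv₁ = v_p − v_c1 = 1634 m/s.
At r₂: circular v_c2 = √(μ/r₂) = 4649 m/s; transfer-apogee v_a = √[μ(2/r₂ − 1/a_t)] = 3391 m/s.
Δv₂ = v_c2 − v_a = 1258 m/s.
Total Δv = Δv₁ + Δv₂ = 2892 m/s = 2.892 km/s.

Δv_total ≈ 2.89 km/s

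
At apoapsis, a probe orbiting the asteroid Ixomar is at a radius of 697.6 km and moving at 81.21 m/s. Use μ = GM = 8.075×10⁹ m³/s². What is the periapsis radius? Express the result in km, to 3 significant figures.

periapsis radius ≈ 278 km

r_a = 6.976×10⁵ m.
Specific energy ε = v²/2 − μ/r = -8.278×10³ J/kg, so a = −μ/(2ε) = 4.877×10⁵ m.
The apsides satisfy r_p + r_a = 2a, so the periapsis radius is 2a − r_a = 2.779×10⁵ m = 277.89 km.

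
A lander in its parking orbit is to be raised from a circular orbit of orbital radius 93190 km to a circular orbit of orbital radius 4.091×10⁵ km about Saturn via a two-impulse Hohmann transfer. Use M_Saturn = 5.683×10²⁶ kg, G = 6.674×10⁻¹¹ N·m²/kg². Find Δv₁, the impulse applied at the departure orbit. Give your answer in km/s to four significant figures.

μ = GM = 6.674×10⁻¹¹ × 5.683×10²⁶ = 3.793×10¹⁶ m³/s².
r₁ = 93190 km = 9.319×10⁷ m.
r₂ = 4.091×10⁵ km = 4.091×10⁸ m.
Transfer ellipse a_t = (r₁ + r₂)/2 = 2.511×10⁸ m.
At r₁: circular v_c1 = √(μ/r₁) = 20170 m/s; transfer-perikrone v_p = √[μ(2/r₁ − 1/a_t)] = 25750 m/s.
Δv₁ = v_p − v_c1 = 5574 m/s.
= 5.574 km/s.

Δv ≈ 5.574 km/s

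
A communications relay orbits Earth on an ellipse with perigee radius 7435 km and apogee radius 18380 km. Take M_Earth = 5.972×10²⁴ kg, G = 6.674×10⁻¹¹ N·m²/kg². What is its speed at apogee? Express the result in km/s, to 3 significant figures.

v ≈ 3.53 km/s

μ = GM = 6.674×10⁻¹¹ × 5.972×10²⁴ = 3.986×10¹⁴ m³/s².
Semi-major axis a = (r_p + r_a)/2 = 12908 km = 1.291×10⁷ m.
Vis-viva: v² = μ(2/r − 1/a) = 3.986×10¹⁴ × (1.088×10⁻⁷ − 7.747×10⁻⁸) = 1.249×10⁷ m²/s².
v = 3534 m/s = 3.534 km/s.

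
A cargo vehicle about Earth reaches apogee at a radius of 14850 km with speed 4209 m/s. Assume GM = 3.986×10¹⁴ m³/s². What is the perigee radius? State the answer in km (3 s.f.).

r_a = 1.485×10⁷ m.
Specific energy ε = v²/2 − μ/r = -1.798×10⁷ J/kg, so a = −μ/(2ε) = 1.108×10⁷ m.
The apsides satisfy r_p + r_a = 2a, so the perigee radius is 2a − r_a = 7.314×10⁶ m = 7314.3 km.

perigee radius ≈ 7310 km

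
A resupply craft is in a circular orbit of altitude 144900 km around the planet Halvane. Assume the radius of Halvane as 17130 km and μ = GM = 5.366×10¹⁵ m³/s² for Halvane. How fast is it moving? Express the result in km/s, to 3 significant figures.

v ≈ 5.75 km/s

r = 17130 + 144900 = 162030 km = 1.6203×10⁸ m.
For a circular orbit v = √(μ/r) = √(5.366×10¹⁵ / 1.620×10⁸) = √(3.312×10⁷) = 5755 m/s.
That is 5.755 km/s.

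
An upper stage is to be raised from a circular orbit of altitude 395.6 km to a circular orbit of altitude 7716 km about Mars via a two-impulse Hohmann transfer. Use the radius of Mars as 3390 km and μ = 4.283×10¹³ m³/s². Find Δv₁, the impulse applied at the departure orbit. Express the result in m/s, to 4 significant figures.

Δv ≈ 744.4 m/s

r₁ = 3390 + 395.6 = 3785.6 km = 3.7856×10⁶ m.
r₂ = 3390 + 7716 = 11106 km = 1.1106×10⁷ m.
Transfer ellipse a_t = (r₁ + r₂)/2 = 7.446×10⁶ m.
At r₁: circular v_c1 = √(μ/r₁) = 3364 m/s; transfer-periapsis v_p = √[μ(2/r₁ − 1/a_t)] = 4108 m/s.
Δv₁ = v_p − v_c1 = 744.4 m/s.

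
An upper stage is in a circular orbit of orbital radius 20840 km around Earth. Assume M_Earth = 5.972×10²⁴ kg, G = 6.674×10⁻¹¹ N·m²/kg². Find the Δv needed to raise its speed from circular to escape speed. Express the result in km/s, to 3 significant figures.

Δv ≈ 1.81 km/s

μ = GM = 6.674×10⁻¹¹ × 5.972×10²⁴ = 3.986×10¹⁴ m³/s².
r = 20840 km = 2.084×10⁷ m.
Circular speed v_c = √(μ/r) = 4373 m/s.
Escape speed v_esc = √(2μ/r) = √2 × v_c = 6185 m/s.
Δv = v_esc − v_c = 1811 m/s = 1.811 km/s.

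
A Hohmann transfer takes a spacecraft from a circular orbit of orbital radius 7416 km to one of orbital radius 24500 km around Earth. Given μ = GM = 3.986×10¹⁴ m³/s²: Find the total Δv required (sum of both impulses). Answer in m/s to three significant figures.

Δv_total ≈ 3040 m/s

r₁ = 7416 km = 7.416×10⁶ m.
r₂ = 24500 km = 2.450×10⁷ m.
Transfer ellipse a_t = (r₁ + r₂)/2 = 1.596×10⁷ m.
At r₁: circular v_c1 = √(μ/r₁) = 7331 m/s; transfer-perigee v_p = √[μ(2/r₁ − 1/a_t)] = 9084 m/s.
Δv₁ = v_p − v_c1 = 1753 m/s.
At r₂: circular v_c2 = √(μ/r₂) = 4034 m/s; transfer-apogee v_a = √[μ(2/r₂ − 1/a_t)] = 2750 m/s.
Δv₂ = v_c2 − v_a = 1284 m/s.
Total Δv = Δv₁ + Δv₂ = 3037 m/s.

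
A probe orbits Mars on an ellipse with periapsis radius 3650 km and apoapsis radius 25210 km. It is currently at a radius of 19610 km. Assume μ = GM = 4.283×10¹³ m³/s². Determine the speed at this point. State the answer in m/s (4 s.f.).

v ≈ 1183 m/s

Semi-major axis a = (r_p + r_a)/2 = 14430 km = 1.443×10⁷ m.
Vis-viva: v² = μ(2/r − 1/a) = 4.283×10¹³ × (1.020×10⁻⁷ − 6.930×10⁻⁸) = 1.400×10⁶ m²/s².
v = 1183 m/s.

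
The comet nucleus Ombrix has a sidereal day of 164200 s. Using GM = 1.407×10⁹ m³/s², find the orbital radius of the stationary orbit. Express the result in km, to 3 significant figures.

A synchronous orbit has period T, so by Kepler's third law a = (μT²/4π²)^(1/3).
μT²/4π² = 1.407×10⁹ × (1.642×10⁵)² / 39.48 = 9.609×10¹⁷ m³.
a = 9.868×10⁵ m = 986.79 km.

r_sync ≈ 987 km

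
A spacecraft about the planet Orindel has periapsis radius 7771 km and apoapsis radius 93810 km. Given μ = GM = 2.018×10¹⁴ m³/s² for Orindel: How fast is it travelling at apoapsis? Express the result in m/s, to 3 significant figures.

v ≈ 574 m/s

Semi-major axis a = (r_p + r_a)/2 = 50790 km = 5.079×10⁷ m.
Vis-viva: v² = μ(2/r − 1/a) = 2.018×10¹⁴ × (2.132×10⁻⁸ − 1.969×10⁻⁸) = 3.291×10⁵ m²/s².
v = 573.7 m/s.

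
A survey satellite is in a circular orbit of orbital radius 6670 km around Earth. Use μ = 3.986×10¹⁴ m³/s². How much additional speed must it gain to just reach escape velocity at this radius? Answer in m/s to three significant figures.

Δv ≈ 3200 m/s

r = 6670 km = 6.670×10⁶ m.
Circular speed v_c = √(μ/r) = 7730 m/s.
Escape speed v_esc = √(2μ/r) = √2 × v_c = 10930 m/s.
Δv = v_esc − v_c = 3202 m/s.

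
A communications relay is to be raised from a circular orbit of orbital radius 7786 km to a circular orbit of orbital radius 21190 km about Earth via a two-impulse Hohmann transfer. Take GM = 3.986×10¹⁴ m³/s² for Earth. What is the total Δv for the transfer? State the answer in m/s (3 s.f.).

r₁ = 7786 km = 7.786×10⁶ m.
r₂ = 21190 km = 2.119×10⁷ m.
Transfer ellipse a_t = (r₁ + r₂)/2 = 1.449×10⁷ m.
At r₁: circular v_c1 = √(μ/r₁) = 7155 m/s; transfer-perigee v_p = √[μ(2/r₁ − 1/a_t)] = 8653 m/s.
Δv₁ = v_p − v_c1 = 1498 m/s.
At r₂: circular v_c2 = √(μ/r₂) = 4337 m/s; transfer-apogee v_a = √[μ(2/r₂ − 1/a_t)] = 3179 m/s.
Δv₂ = v_c2 − v_a = 1158 m/s.
Total Δv = Δv₁ + Δv₂ = 2656 m/s.

Δv_total ≈ 2660 m/s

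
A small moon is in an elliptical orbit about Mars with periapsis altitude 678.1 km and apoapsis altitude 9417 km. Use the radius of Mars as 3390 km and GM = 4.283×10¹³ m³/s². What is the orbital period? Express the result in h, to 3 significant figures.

T ≈ 6.54 h

r_p = 3390 + 678.1 = 4068.1 km = 4.0681×10⁶ m.
r_a = 3390 + 9417 = 12807 km = 1.2807×10⁷ m.
Semi-major axis a = (r_p + r_a)/2 = (4068.1 + 12807)/2 = 8437.5 km = 8.438×10⁶ m.
By Kepler's third law T = 2π√(a³/μ) = 2π × 3.745×10³ = 2.353×10⁴ s.
= 6.536 h.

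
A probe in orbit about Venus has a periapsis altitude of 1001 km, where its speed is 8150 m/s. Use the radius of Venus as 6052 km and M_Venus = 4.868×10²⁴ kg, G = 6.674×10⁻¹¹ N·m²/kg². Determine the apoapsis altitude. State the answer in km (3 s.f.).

μ = GM = 6.674×10⁻¹¹ × 4.868×10²⁴ = 3.249×10¹⁴ m³/s².
r_p = 6052 + 1001 = 7053.0 km = 7.053×10⁶ m.
Specific energy ε = v²/2 − μ/r = -1.285×10⁷ J/kg, so a = −μ/(2ε) = 1.264×10⁷ m.
The apsides satisfy r_p + r_a = 2a, so the apoapsis radius is 2a − r_p = 1.822×10⁷ m = 18225 km.
Apoapsis altitude = 18225 − 6052 = 12173 km.

apoapsis altitude ≈ 12200 km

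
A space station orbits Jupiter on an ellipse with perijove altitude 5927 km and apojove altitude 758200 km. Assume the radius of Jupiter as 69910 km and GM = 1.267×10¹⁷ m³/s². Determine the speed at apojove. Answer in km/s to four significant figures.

v ≈ 5.067 km/s

r_p = 69910 + 5927 = 75837 km = 7.5837×10⁷ m.
r_a = 69910 + 758200 = 828110 km = 8.2811×10⁸ m.
Semi-major axis a = (r_p + r_a)/2 = 4.5197×10⁵ km = 4.520×10⁸ m.
Vis-viva: v² = μ(2/r − 1/a) = 1.267×10¹⁷ × (2.415×10⁻⁹ − 2.213×10⁻⁹) = 2.567×10⁷ m²/s².
v = 5067 m/s = 5.067 km/s.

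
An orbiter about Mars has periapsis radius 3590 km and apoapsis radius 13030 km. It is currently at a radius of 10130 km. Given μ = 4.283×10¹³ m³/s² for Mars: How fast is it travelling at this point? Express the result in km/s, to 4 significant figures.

v ≈ 1.817 km/s

Semi-major axis a = (r_p + r_a)/2 = 8310.0 km = 8.310×10⁶ m.
Vis-viva: v² = μ(2/r − 1/a) = 4.283×10¹³ × (1.974×10⁻⁷ − 1.203×10⁻⁷) = 3.302×10⁶ m²/s².
v = 1817 m/s = 1.817 km/s.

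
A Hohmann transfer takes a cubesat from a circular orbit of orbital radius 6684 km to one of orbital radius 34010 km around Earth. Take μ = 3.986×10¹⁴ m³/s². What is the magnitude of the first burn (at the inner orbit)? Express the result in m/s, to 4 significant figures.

r₁ = 6684 km = 6.684×10⁶ m.
r₂ = 34010 km = 3.401×10⁷ m.
Transfer ellipse a_t = (r₁ + r₂)/2 = 2.035×10⁷ m.
At r₁: circular v_c1 = √(μ/r₁) = 7722 m/s; transfer-perigee v_p = √[μ(2/r₁ − 1/a_t)] = 9984 m/s.
Δv₁ = v_p − v_c1 = 2262 m/s.

Δv ≈ 2262 m/s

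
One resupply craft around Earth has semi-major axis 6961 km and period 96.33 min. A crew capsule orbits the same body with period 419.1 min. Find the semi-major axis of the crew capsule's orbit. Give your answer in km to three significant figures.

a₂ ≈ 18600 km

Kepler's third law: a³ ∝ T², so a₂ = a₁ (T₂/T₁)^(2/3).
T₂/T₁ = 4.351, (T₂/T₁)^(2/3) = 2.665.
a₂ = 6961 × 2.665 = 18550 km.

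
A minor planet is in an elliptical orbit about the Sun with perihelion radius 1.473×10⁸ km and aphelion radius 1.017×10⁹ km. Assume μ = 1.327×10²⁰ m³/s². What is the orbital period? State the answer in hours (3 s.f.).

T ≈ 67300 hours

Semi-major axis a = (r_p + r_a)/2 = (1.4730×10⁸ + 1.0170×10⁹)/2 = 5.8215×10⁸ km = 5.822×10¹¹ m.
By Kepler's third law T = 2π√(a³/μ) = 2π × 3.856×10⁷ = 2.423×10⁸ s.
= 67300 hours.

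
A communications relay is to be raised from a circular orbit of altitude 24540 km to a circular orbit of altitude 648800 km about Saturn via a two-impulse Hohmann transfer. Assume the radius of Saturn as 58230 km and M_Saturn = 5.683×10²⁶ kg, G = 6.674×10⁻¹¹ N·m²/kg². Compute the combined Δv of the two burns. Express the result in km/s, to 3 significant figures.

Δv_total ≈ 11.2 km/s

μ = GM = 6.674×10⁻¹¹ × 5.683×10²⁶ = 3.793×10¹⁶ m³/s².
r₁ = 58230 + 24540 = 82770 km = 8.2770×10⁷ m.
r₂ = 58230 + 648800 = 707030 km = 7.0703×10⁸ m.
Transfer ellipse a_t = (r₁ + r₂)/2 = 3.949×10⁸ m.
At r₁: circular v_c1 = √(μ/r₁) = 21410 m/s; transfer-perikrone v_p = √[μ(2/r₁ − 1/a_t)] = 28640 m/s.
Δv₁ = v_p − v_c1 = 7237 m/s.
At r₂: circular v_c2 = √(μ/r₂) = 7324 m/s; transfer-apokrone v_a = √[μ(2/r₂ − 1/a_t)] = 3353 m/s.
Δv₂ = v_c2 − v_a = 3971 m/s.
Total Δv = Δv₁ + Δv₂ = 11210 m/s = 11.21 km/s.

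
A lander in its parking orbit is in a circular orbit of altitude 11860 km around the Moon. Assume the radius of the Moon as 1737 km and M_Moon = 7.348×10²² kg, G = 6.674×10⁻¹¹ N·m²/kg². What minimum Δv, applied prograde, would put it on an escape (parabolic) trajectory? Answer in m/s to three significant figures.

Δv ≈ 249 m/s

μ = GM = 6.674×10⁻¹¹ × 7.348×10²² = 4.904×10¹² m³/s².
r = 1737 + 11860 = 13597 km = 1.3597×10⁷ m.
Circular speed v_c = √(μ/r) = 600.6 m/s.
Escape speed v_esc = √(2μ/r) = √2 × v_c = 849.3 m/s.
Δv = v_esc − v_c = 248.8 m/s.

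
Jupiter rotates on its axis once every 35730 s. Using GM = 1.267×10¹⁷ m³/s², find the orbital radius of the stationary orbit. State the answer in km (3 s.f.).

A synchronous orbit has period T, so by Kepler's third law a = (μT²/4π²)^(1/3).
μT²/4π² = 1.267×10¹⁷ × (3.573×10⁴)² / 39.48 = 4.097×10²⁴ m³.
a = 1.600×10⁸ m = 1.6002×10⁵ km.

r_sync ≈ 1.60×10⁵ km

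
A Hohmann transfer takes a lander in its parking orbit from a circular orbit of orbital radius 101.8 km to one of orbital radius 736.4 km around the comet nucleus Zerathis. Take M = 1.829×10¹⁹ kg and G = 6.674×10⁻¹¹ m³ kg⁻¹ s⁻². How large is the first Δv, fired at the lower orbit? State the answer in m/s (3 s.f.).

Δv ≈ 35.6 m/s

μ = GM = 6.674×10⁻¹¹ × 1.829×10¹⁹ = 1.221×10⁹ m³/s².
r₁ = 101.8 km = 1.018×10⁵ m.
r₂ = 736.4 km = 7.364×10⁵ m.
Transfer ellipse a_t = (r₁ + r₂)/2 = 4.191×10⁵ m.
At r₁: circular v_c1 = √(μ/r₁) = 109.5 m/s; transfer-periapsis v_p = √[μ(2/r₁ − 1/a_t)] = 145.2 m/s.
Δv₁ = v_p − v_c1 = 35.65 m/s.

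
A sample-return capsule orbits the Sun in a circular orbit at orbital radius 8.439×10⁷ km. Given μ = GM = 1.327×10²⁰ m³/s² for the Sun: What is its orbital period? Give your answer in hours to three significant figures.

r = 8.439×10⁷ km = 8.439×10¹⁰ m.
Kepler's third law: T = 2π√(r³/μ) = 2π√((8.439×10¹⁰)³ / 1.327×10²⁰).
r³/μ = 4.529×10¹² s², so T = 2π × 2.128×10⁶ = 1.337×10⁷ s.
Converting: 1.337×10⁷ s ÷ 3600 = 3714 hours.

T ≈ 3710 hours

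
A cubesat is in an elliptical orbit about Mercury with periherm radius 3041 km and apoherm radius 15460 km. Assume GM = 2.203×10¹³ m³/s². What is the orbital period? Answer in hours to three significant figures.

T ≈ 10.5 hours

Semi-major axis a = (r_p + r_a)/2 = (3041.0 + 15460)/2 = 9250.5 km = 9.250×10⁶ m.
By Kepler's third law T = 2π√(a³/μ) = 2π × 5.994×10³ = 3.766×10⁴ s.
= 10.46 hours.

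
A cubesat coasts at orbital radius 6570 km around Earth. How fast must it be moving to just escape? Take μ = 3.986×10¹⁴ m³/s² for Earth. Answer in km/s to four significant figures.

v_esc ≈ 11.02 km/s

r = 6570 km = 6.570×10⁶ m.
Escape speed v_esc = √(2μ/r) = √(2 × 3.986×10¹⁴ / 6.570×10⁶) = √(1.213×10⁸) = 11020 m/s.
= 11.02 km/s.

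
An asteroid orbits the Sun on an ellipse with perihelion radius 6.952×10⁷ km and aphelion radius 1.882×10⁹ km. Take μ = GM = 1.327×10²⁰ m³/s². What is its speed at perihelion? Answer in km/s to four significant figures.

v ≈ 60.68 km/s

Semi-major axis a = (r_p + r_a)/2 = 9.7576×10⁸ km = 9.758×10¹¹ m.
Vis-viva: v² = μ(2/r − 1/a) = 1.327×10²⁰ × (2.877×10⁻¹¹ − 1.025×10⁻¹²) = 3.682×10⁹ m²/s².
v = 60680 m/s = 60.68 km/s.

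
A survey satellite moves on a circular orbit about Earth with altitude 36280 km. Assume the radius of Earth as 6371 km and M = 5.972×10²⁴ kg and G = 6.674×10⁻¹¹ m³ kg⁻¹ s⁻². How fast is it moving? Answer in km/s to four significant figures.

v ≈ 3.057 km/s

μ = GM = 6.674×10⁻¹¹ × 5.972×10²⁴ = 3.986×10¹⁴ m³/s².
r = 6371 + 36280 = 42651 km = 4.2651×10⁷ m.
For a circular orbit v = √(μ/r) = √(3.986×10¹⁴ / 4.265×10⁷) = √(9.345×10⁶) = 3057 m/s.
That is 3.057 km/s.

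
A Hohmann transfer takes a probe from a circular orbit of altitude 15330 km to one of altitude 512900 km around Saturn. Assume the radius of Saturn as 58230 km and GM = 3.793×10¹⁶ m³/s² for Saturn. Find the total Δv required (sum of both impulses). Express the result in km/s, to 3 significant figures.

Δv_total ≈ 11.8 km/s

r₁ = 58230 + 15330 = 73560 km = 7.3560×10⁷ m.
r₂ = 58230 + 512900 = 571130 km = 5.7113×10⁸ m.
Transfer ellipse a_t = (r₁ + r₂)/2 = 3.223×10⁸ m.
At r₁: circular v_c1 = √(μ/r₁) = 22710 m/s; transfer-perikrone v_p = √[μ(2/r₁ − 1/a_t)] = 30230 m/s.
Δv₁ = v_p − v_c1 = 7518 m/s.
At r₂: circular v_c2 = √(μ/r₂) = 8149 m/s; transfer-apokrone v_a = √[μ(2/r₂ − 1/a_t)] = 3893 m/s.
Δv₂ = v_c2 − v_a = 4256 m/s.
Total Δv = Δv₁ + Δv₂ = 11770 m/s = 11.77 km/s.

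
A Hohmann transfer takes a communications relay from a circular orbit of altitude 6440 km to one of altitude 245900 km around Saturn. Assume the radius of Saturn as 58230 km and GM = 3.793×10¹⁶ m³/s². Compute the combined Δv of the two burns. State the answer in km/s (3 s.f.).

Δv_total ≈ 11.4 km/s

r₁ = 58230 + 6440 = 64670 km = 6.4670×10⁷ m.
r₂ = 58230 + 245900 = 304130 km = 3.0413×10⁸ m.
Transfer ellipse a_t = (r₁ + r₂)/2 = 1.844×10⁸ m.
At r₁: circular v_c1 = √(μ/r₁) = 24220 m/s; transfer-perikrone v_p = √[μ(2/r₁ − 1/a_t)] = 31100 m/s.
Δv₁ = v_p − v_c1 = 6884 m/s.
At r₂: circular v_c2 = √(μ/r₂) = 11170 m/s; transfer-apokrone v_a = √[μ(2/r₂ − 1/a_t)] = 6614 m/s.
Δv₂ = v_c2 − v_a = 4554 m/s.
Total Δv = Δv₁ + Δv₂ = 11440 m/s = 11.44 km/s.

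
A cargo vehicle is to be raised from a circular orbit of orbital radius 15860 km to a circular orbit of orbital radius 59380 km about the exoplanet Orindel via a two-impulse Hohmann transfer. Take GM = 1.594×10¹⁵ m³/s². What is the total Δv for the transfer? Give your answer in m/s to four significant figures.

Δv_total ≈ 4387 m/s

r₁ = 15860 km = 1.586×10⁷ m.
r₂ = 59380 km = 5.938×10⁷ m.
Transfer ellipse a_t = (r₁ + r₂)/2 = 3.762×10⁷ m.
At r₁: circular v_c1 = √(μ/r₁) = 10030 m/s; transfer-periapsis v_p = √[μ(2/r₁ − 1/a_t)] = 12600 m/s.
Δv₁ = v_p − v_c1 = 2570 m/s.
At r₂: circular v_c2 = √(μ/r₂) = 5181 m/s; transfer-apoapsis v_a = √[μ(2/r₂ − 1/a_t)] = 3364 m/s.
Δv₂ = v_c2 − v_a = 1817 m/s.
Total Δv = Δv₁ + Δv₂ = 4387 m/s.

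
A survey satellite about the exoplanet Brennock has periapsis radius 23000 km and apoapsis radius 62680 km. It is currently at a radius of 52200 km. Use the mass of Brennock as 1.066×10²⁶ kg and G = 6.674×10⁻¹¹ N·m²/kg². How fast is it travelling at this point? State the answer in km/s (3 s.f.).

v ≈ 10.3 km/s

μ = GM = 6.674×10⁻¹¹ × 1.066×10²⁶ = 7.114×10¹⁵ m³/s².
Semi-major axis a = (r_p + r_a)/2 = 42840 km = 4.284×10⁷ m.
Vis-viva: v² = μ(2/r − 1/a) = 7.114×10¹⁵ × (3.831×10⁻⁸ − 2.334×10⁻⁸) = 1.065×10⁸ m²/s².
v = 10320 m/s = 10.32 km/s.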